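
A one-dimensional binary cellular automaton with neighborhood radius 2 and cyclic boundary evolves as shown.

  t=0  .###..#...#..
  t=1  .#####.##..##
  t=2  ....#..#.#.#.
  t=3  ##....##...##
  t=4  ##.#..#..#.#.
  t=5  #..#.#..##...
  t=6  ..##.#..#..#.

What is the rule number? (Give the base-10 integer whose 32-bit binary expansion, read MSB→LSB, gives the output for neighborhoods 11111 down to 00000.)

1381450209

  nb #####: next=.  (t=1,i=3, bit31=0)
  nb ####.: next=#  (t=1,i=4, bit30=1)
  nb ###.#: next=.  (t=1,i=5, bit29=0)
  nb ###..: next=#  (t=0,i=3, bit28=1)
  nb ##.##: next=.  (t=1,i=0, bit27=0)
  nb ##.#.: next=.  (t=4,i=2, bit26=0)
  nb ##..#: next=#  (t=0,i=4, bit25=1)
  nb ##...: next=.  (t=3,i=2, bit24=0)
  nb #.###: next=.  (t=1,i=1, bit23=0)
  nb #.##.: next=#  (t=1,i=7, bit22=1)
  nb #.#.#: next=.  (t=2,i=9, bit21=0)
  nb #.#..: next=#  (t=2,i=11, bit20=1)
  nb #..##: next=.  (t=1,i=10, bit19=0)
  nb #..#.: next=#  (t=0,i=5, bit18=1)
  nb #...#: next=#  (t=0,i=8, bit17=1)
  nb #....: next=#  (t=2,i=0, bit16=1)
  nb .####: next=.  (t=1,i=2, bit15=0)
  nb .###.: next=#  (t=0,i=2, bit14=1)
  nb .##.#: next=.  (t=1,i=12, bit13=0)
  nb .##..: next=.  (t=1,i=8, bit12=0)
  nb .#.##: next=.  (t=4,i=12, bit11=0)
  nb .#.#.: next=.  (t=2,i=8, bit10=0)
  nb .#..#: next=.  (t=2,i=5, bit9=0)
  nb .#...: next=#  (t=0,i=7, bit8=1)
  nb ..###: next=#  (t=0,i=1, bit7=1)
  nb ..##.: next=#  (t=1,i=11, bit6=1)
  nb ..#.#: next=#  (t=2,i=7, bit5=1)
  nb ..#..: next=.  (t=0,i=6, bit4=0)
  nb ...##: next=.  (t=0,i=0, bit3=0)
  nb ...#.: next=.  (t=0,i=9, bit2=0)
  nb ....#: next=.  (t=2,i=2, bit1=0)
  nb .....: next=#  (t=2,i=1, bit0=1)
  bits 01010010010101110100000111100001 = 1381450209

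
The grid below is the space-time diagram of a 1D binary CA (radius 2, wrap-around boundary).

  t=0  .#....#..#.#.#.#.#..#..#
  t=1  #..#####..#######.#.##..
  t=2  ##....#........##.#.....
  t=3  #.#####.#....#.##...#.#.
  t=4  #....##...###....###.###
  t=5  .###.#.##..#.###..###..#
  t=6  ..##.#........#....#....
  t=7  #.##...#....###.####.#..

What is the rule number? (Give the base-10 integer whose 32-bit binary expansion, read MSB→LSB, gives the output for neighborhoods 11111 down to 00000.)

1763927638

  #####|.  b31=0 t=1,i=5
  ####.|#  b30=1 t=1,i=6
  ###.#|#  b29=1 t=1,i=16
  ###..|.  b28=0 t=1,i=7
  ##.##|#  b27=1 t=4,i=20
  ##.#.|.  b26=0 t=1,i=17
  ##..#|.  b25=0 t=1,i=8
  ##...|#  b24=1 t=2,i=2
  #.###|.  b23=0 t=3,i=2
  #.##.|.  b22=0 t=1,i=20
  #.#.#|#  b21=1 t=0,i=11
  #.#..|.  b20=0 t=0,i=1
  #..##|.  b19=0 t=1,i=2
  #..#.|.  b18=0 t=0,i=8
  #...#|#  b17=1 t=3,i=18
  #....|#  b16=1 t=0,i=3
  .####|.  b15=0 t=1,i=4
  .###.|#  b14=1 t=4,i=11
  .##.#|#  b13=1 t=2,i=16
  .##..|.  b12=0 t=1,i=21
  .#.##|.  b11=0 t=1,i=19
  .#.#.|#  b10=1 t=0,i=0
  .#..#|#  b9=1 t=0,i=7
  .#...|.  b8=0 t=0,i=2
  ..###|.  b7=0 t=1,i=3
  ..##.|#  b6=1 t=2,i=0
  ..#.#|.  b5=0 t=0,i=9
  ..#..|#  b4=1 t=0,i=6
  ...##|.  b3=0 t=2,i=14
  ...#.|#  b2=1 t=0,i=5
  ....#|#  b1=1 t=0,i=4
  .....|.  b0=0 t=2,i=9
  bits 01101001001000110110011001010110 = 1763927638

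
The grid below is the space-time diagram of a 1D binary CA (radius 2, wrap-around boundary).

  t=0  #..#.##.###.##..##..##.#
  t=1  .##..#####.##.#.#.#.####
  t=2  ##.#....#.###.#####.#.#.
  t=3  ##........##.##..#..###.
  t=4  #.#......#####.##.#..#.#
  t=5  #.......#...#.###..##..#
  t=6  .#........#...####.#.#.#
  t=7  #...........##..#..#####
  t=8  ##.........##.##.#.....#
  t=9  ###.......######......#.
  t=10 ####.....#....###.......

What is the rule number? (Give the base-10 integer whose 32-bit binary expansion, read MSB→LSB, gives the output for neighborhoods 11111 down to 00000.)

  #####|.  b31=0 t=1,i=7
  ####.|#  b30=1 t=1,i=8
  ###.#|.  b29=0 t=0,i=10
  ###..|#  b28=1 t=5,i=16
  ##.##|#  b27=1 t=0,i=7
  ##.#.|.  b26=0 t=1,i=13
  ##..#|#  b25=1 t=0,i=1
  ##...|#  b24=1 t=3,i=2
  #.###|#  b23=1 t=0,i=8
  #.##.|#  b22=1 t=0,i=5
  #.#.#|#  b21=1 t=1,i=14
  #.#..|.  b20=0 t=2,i=3
  #..##|.  b19=0 t=0,i=15
  #..#.|#  b18=1 t=0,i=2
  #...#|#  b17=1 t=5,i=10
  #....|.  b16=0 t=2,i=5
  .####|.  b15=0 t=1,i=6
  .###.|#  b14=1 t=0,i=9
  .##.#|#  b13=1 t=0,i=6
  .##..|.  b12=0 t=0,i=0
  .#.##|.  b11=0 t=0,i=4
  .#.#.|#  b10=1 t=1,i=15
  .#..#|#  b9=1 t=3,i=18
  .#...|.  b8=0 t=2,i=4
  ..###|.  b7=0 t=1,i=5
  ..##.|#  b6=1 t=0,i=16
  ..#.#|.  b5=0 t=0,i=3
  ..#..|.  b4=0 t=3,i=17
  ...##|#  b3=1 t=3,i=9
  ...#.|.  b2=0 t=2,i=7
  ....#|.  b1=0 t=2,i=6
  .....|.  b0=0 t=3,i=4
  bits 01011011111001100110011001001000 = 1541826120

1541826120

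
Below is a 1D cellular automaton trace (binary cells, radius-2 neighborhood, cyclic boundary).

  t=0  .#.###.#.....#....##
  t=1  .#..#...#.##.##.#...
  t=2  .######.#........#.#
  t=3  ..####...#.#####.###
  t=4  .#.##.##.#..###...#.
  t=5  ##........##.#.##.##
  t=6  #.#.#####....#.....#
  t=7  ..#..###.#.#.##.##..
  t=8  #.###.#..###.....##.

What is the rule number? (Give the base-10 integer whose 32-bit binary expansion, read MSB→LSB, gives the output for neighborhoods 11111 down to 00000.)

  [31] ##### => #  t=2,i=3
  [30] ####. => #  t=2,i=5
  [29] ###.# => .  t=0,i=5
  [28] ###.. => .  t=3,i=5
  [27] ##.## => .  t=1,i=12
  [26] ##.#. => .  t=0,i=0
  [25] ##..# => .  t=3,i=0
  [24] ##... => #  t=3,i=6
  [23] #.### => .  t=0,i=3
  [22] #.##. => .  t=1,i=10
  [21] #.#.# => #  t=0,i=1
  [20] #.#.. => .  t=0,i=7
  [19] #..## => #  t=3,i=1
  [18] #..#. => #  t=1,i=3
  [17] #...# => #  t=1,i=6
  [16] #.... => .  t=0,i=9
  [15] .#### => #  t=2,i=2
  [14] .###. => #  t=0,i=4
  [13] .##.# => .  t=0,i=19
  [12] .##.. => #  t=7,i=17
  [11] .#.## => .  t=0,i=2
  [10] .#.#. => #  t=2,i=18
  [9] .#..# => #  t=1,i=2
  [8] .#... => #  t=0,i=8
  [7] ..### => .  t=3,i=2
  [6] ..##. => .  t=0,i=18
  [5] ..#.# => #  t=1,i=8
  [4] ..#.. => #  t=0,i=13
  [3] ...## => .  t=0,i=17
  [2] ...#. => .  t=0,i=12
  [1] ....# => #  t=0,i=11
  [0] ..... => #  t=0,i=10
  bits 11000001001011101101011100110011 = 3241072435

3241072435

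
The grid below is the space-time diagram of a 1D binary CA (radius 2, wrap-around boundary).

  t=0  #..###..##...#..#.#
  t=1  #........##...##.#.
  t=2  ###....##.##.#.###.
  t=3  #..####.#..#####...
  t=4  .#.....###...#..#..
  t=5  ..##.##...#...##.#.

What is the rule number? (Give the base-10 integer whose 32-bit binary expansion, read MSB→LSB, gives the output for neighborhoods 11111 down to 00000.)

  #####|#  b31=1 t=3,i=13
  ####.|.  b30=0 t=3,i=5
  ###.#|.  b29=0 t=2,i=17
  ###..|.  b28=0 t=0,i=5
  ##.##|.  b27=0 t=2,i=9
  ##.#.|#  b26=1 t=1,i=16
  ##..#|.  b25=0 t=0,i=1
  ##...|#  b24=1 t=0,i=10
  #.###|#  b23=1 t=2,i=0
  #.##.|.  b22=0 t=0,i=18
  #.#.#|#  b21=1 t=1,i=17
  #.#..|#  b20=1 t=1,i=0
  #..##|.  b19=0 t=0,i=2
  #..#.|#  b18=1 t=0,i=15
  #...#|.  b17=0 t=0,i=11
  #....|#  b16=1 t=1,i=2
  .####|.  b15=0 t=3,i=4
  .###.|.  b14=0 t=0,i=4
  .##.#|#  b13=1 t=1,i=15
  .##..|#  b12=1 t=0,i=0
  .#.##|#  b11=1 t=0,i=17
  .#.#.|.  b10=0 t=1,i=18
  .#..#|#  b9=1 t=0,i=14
  .#...|#  b8=1 t=1,i=1
  ..###|.  b7=0 t=0,i=3
  ..##.|.  b6=0 t=0,i=8
  ..#.#|.  b5=0 t=0,i=16
  ..#..|.  b4=0 t=0,i=13
  ...##|#  b3=1 t=1,i=8
  ...#.|.  b2=0 t=0,i=12
  ....#|#  b1=1 t=1,i=7
  .....|.  b0=0 t=1,i=3
  bits 10000101101101010011101100001010 = 2243246858

2243246858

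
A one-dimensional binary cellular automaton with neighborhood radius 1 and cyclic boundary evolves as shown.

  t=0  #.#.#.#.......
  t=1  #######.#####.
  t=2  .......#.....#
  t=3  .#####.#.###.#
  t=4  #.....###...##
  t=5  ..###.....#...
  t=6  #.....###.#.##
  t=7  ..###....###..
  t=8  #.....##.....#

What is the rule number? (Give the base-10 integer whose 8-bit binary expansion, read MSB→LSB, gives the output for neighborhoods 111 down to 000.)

  ###|.  b7=0 t=1,i=1
  ##.|.  b6=0 t=1,i=6
  #.#|#  b5=1 t=0,i=1
  #..|.  b4=0 t=0,i=7
  .##|.  b3=0 t=1,i=0
  .#.|#  b2=1 t=0,i=0
  ..#|.  b1=0 t=0,i=13
  ...|#  b0=1 t=0,i=8
  bits 00100101 = 37

37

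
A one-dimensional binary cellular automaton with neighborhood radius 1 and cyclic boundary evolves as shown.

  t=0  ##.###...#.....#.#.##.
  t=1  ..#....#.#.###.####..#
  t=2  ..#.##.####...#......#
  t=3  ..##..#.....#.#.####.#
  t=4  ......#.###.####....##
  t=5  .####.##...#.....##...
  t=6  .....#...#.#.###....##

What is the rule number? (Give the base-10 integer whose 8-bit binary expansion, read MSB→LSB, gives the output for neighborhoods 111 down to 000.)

37

  nb ###: next=.  (t=0,i=4, bit7=0)
  nb ##.: next=.  (t=0,i=1, bit6=0)
  nb #.#: next=#  (t=0,i=2, bit5=1)
  nb #..: next=.  (t=0,i=6, bit4=0)
  nb .##: next=.  (t=0,i=0, bit3=0)
  nb .#.: next=#  (t=0,i=9, bit2=1)
  nb ..#: next=.  (t=0,i=8, bit1=0)
  nb ...: next=#  (t=0,i=7, bit0=1)
  bits 00100101 = 37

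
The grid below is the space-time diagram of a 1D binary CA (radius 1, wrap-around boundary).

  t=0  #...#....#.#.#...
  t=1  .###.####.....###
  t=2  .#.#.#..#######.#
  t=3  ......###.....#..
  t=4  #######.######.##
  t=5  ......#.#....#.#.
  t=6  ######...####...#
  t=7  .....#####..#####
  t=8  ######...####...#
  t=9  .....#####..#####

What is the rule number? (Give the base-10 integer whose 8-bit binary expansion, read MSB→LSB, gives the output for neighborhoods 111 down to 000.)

  ###|.  b7=0 t=1,i=2
  ##.|#  b6=1 t=1,i=3
  #.#|.  b5=0 t=0,i=10
  #..|#  b4=1 t=0,i=1
  .##|#  b3=1 t=1,i=1
  .#.|.  b2=0 t=0,i=0
  ..#|#  b1=1 t=0,i=3
  ...|#  b0=1 t=0,i=2
  bits 01011011 = 91

91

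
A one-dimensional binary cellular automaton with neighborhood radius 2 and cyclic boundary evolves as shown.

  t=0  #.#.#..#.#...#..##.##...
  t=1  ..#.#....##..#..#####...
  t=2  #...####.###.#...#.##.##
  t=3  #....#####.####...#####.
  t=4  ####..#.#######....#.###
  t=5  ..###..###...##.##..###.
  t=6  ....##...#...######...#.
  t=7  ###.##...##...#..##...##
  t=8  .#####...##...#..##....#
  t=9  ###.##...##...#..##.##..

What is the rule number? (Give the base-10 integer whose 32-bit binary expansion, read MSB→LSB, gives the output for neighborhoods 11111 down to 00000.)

2129770835

  nb #####: next=.  (t=1,i=18, bit31=0)
  nb ####.: next=#  (t=1,i=19, bit30=1)
  nb ###.#: next=#  (t=2,i=7, bit29=1)
  nb ###..: next=#  (t=1,i=20, bit28=1)
  nb ##.##: next=#  (t=0,i=18, bit27=1)
  nb ##.#.: next=#  (t=2,i=12, bit26=1)
  nb ##..#: next=#  (t=1,i=11, bit25=1)
  nb ##...: next=.  (t=0,i=21, bit24=0)
  nb #.###: next=#  (t=2,i=9, bit23=1)
  nb #.##.: next=#  (t=0,i=19, bit22=1)
  nb #.#.#: next=#  (t=0,i=2, bit21=1)
  nb #.#..: next=#  (t=0,i=4, bit20=1)
  nb #..##: next=.  (t=0,i=15, bit19=0)
  nb #..#.: next=.  (t=0,i=6, bit18=0)
  nb #...#: next=.  (t=0,i=11, bit17=0)
  nb #....: next=#  (t=1,i=6, bit16=1)
  nb .####: next=#  (t=1,i=17, bit15=1)
  nb .###.: next=.  (t=2,i=10, bit14=0)
  nb .##.#: next=#  (t=0,i=17, bit13=1)
  nb .##..: next=#  (t=0,i=20, bit12=1)
  nb .#.##: next=#  (t=2,i=18, bit11=1)
  nb .#.#.: next=.  (t=0,i=1, bit10=0)
  nb .#..#: next=.  (t=0,i=5, bit9=0)
  nb .#...: next=#  (t=0,i=10, bit8=1)
  nb ..###: next=.  (t=1,i=16, bit7=0)
  nb ..##.: next=#  (t=0,i=16, bit6=1)
  nb ..#.#: next=.  (t=0,i=0, bit5=0)
  nb ..#..: next=#  (t=0,i=13, bit4=1)
  nb ...##: next=.  (t=1,i=8, bit3=0)
  nb ...#.: next=.  (t=0,i=12, bit2=0)
  nb ....#: next=#  (t=1,i=0, bit1=1)
  nb .....: next=#  (t=1,i=23, bit0=1)
  bits 01111110111100011011100101010011 = 2129770835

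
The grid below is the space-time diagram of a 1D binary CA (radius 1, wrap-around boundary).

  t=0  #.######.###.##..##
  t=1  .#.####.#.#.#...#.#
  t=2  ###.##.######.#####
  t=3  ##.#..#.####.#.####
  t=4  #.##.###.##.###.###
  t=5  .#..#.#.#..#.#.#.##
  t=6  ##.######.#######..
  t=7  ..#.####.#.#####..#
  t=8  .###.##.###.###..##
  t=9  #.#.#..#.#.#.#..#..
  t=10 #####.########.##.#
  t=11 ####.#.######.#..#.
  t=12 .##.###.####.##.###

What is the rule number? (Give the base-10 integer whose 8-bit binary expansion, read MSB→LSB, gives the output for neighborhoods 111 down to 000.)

167

  [7] ### => #  t=0,i=3
  [6] ##. => .  t=0,i=0
  [5] #.# => #  t=0,i=1
  [4] #.. => .  t=0,i=15
  [3] .## => .  t=0,i=2
  [2] .#. => #  t=1,i=1
  [1] ..# => #  t=0,i=16
  [0] ... => #  t=1,i=14
  bits 10100111 = 167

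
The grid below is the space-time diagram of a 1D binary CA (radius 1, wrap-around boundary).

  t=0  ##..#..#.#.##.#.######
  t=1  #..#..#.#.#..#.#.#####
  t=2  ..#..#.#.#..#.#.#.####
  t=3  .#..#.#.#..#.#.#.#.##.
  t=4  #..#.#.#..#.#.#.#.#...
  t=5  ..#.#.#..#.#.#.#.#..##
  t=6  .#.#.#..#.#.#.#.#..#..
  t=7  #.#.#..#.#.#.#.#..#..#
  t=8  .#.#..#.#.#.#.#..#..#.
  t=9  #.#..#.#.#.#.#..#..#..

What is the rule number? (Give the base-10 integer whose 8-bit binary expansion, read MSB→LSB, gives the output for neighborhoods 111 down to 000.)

163

  ###|#  b7=1 t=0,i=0
  ##.|.  b6=0 t=0,i=1
  #.#|#  b5=1 t=0,i=8
  #..|.  b4=0 t=0,i=2
  .##|.  b3=0 t=0,i=11
  .#.|.  b2=0 t=0,i=4
  ..#|#  b1=1 t=0,i=3
  ...|#  b0=1 t=4,i=20
  bits 10100011 = 163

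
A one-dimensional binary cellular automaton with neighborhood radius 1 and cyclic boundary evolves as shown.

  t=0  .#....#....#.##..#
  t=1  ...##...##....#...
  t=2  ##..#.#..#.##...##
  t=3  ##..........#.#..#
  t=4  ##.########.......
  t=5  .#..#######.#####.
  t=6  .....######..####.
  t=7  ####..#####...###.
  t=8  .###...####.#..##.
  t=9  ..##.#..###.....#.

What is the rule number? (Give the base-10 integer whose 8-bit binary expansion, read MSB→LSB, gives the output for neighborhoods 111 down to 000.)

  [7] ### => #  t=2,i=0
  [6] ##. => #  t=0,i=14
  [5] #.# => .  t=0,i=0
  [4] #.. => .  t=0,i=2
  [3] .## => .  t=0,i=13
  [2] .#. => .  t=0,i=1
  [1] ..# => .  t=0,i=5
  [0] ... => #  t=0,i=3
  bits 11000001 = 193

193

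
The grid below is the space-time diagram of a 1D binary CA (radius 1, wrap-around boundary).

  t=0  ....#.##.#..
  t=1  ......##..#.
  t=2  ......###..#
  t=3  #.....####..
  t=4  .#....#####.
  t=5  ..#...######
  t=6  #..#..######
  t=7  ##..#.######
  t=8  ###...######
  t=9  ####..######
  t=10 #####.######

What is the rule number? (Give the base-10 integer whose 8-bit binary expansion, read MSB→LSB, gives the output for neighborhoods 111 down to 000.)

216

  nb ###: next=#  (t=2,i=7, bit7=1)
  nb ##.: next=#  (t=0,i=7, bit6=1)
  nb #.#: next=.  (t=0,i=5, bit5=0)
  nb #..: next=#  (t=0,i=10, bit4=1)
  nb .##: next=#  (t=0,i=6, bit3=1)
  nb .#.: next=.  (t=0,i=4, bit2=0)
  nb ..#: next=.  (t=0,i=3, bit1=0)
  nb ...: next=.  (t=0,i=0, bit0=0)
  bits 11011000 = 216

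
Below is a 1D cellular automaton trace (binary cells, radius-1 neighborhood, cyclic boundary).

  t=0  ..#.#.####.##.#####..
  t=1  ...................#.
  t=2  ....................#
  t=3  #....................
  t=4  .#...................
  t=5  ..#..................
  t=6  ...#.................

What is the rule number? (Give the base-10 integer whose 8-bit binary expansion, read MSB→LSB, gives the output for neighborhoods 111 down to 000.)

  ### -> .   bit 7 = 0  t=0,i=7
  ##. -> .   bit 6 = 0  t=0,i=9
  #.# -> .   bit 5 = 0  t=0,i=3
  #.. -> #   bit 4 = 1  t=0,i=19
  .## -> .   bit 3 = 0  t=0,i=6
  .#. -> .   bit 2 = 0  t=0,i=2
  ..# -> .   bit 1 = 0  t=0,i=1
  ... -> .   bit 0 = 0  t=0,i=0
  bits 00010000 = 16

16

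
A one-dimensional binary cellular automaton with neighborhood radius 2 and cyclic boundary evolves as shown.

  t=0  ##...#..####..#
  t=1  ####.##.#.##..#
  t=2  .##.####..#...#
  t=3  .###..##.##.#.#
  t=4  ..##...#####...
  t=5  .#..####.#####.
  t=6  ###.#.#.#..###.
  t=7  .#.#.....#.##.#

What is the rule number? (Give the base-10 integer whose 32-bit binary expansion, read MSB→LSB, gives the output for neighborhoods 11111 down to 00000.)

  nb #####: next=#  (t=1,i=1, bit31=1)
  nb ####.: next=#  (t=0,i=10, bit30=1)
  nb ###.#: next=.  (t=1,i=3, bit29=0)
  nb ###..: next=#  (t=0,i=1, bit28=1)
  nb ##.##: next=#  (t=1,i=4, bit27=1)
  nb ##.#.: next=#  (t=1,i=7, bit26=1)
  nb ##..#: next=.  (t=0,i=12, bit25=0)
  nb ##...: next=#  (t=0,i=2, bit24=1)
  nb #.###: next=.  (t=2,i=4, bit23=0)
  nb #.##.: next=#  (t=1,i=5, bit22=1)
  nb #.#.#: next=.  (t=1,i=8, bit21=0)
  nb #.#..: next=.  (t=6,i=8, bit20=0)
  nb #..##: next=.  (t=0,i=7, bit19=0)
  nb #..#.: next=#  (t=2,i=9, bit18=1)
  nb #...#: next=#  (t=0,i=3, bit17=1)
  nb #....: next=#  (t=4,i=13, bit16=1)
  nb .####: next=.  (t=0,i=9, bit15=0)
  nb .###.: next=#  (t=0,i=0, bit14=1)
  nb .##.#: next=#  (t=1,i=6, bit13=1)
  nb .##..: next=.  (t=1,i=11, bit12=0)
  nb .#.##: next=.  (t=1,i=9, bit11=0)
  nb .#.#.: next=.  (t=3,i=13, bit10=0)
  nb .#..#: next=#  (t=0,i=6, bit9=1)
  nb .#...: next=.  (t=2,i=11, bit8=0)
  nb ..###: next=#  (t=0,i=8, bit7=1)
  nb ..##.: next=.  (t=3,i=6, bit6=0)
  nb ..#.#: next=#  (t=2,i=14, bit5=1)
  nb ..#..: next=#  (t=0,i=5, bit4=1)
  nb ...##: next=#  (t=4,i=1, bit3=1)
  nb ...#.: next=.  (t=0,i=4, bit2=0)
  nb ....#: next=.  (t=4,i=0, bit1=0)
  nb .....: next=.  (t=4,i=14, bit0=0)
  bits 11011101010001110110001010111000 = 3712443064

3712443064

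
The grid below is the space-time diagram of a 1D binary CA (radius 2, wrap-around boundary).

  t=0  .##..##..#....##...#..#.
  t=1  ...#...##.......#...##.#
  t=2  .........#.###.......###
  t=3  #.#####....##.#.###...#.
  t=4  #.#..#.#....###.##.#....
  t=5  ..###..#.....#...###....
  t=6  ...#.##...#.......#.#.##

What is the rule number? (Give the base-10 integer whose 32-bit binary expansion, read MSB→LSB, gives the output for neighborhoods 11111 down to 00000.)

1203003905

  [31] ##### => .  t=3,i=4
  [30] ####. => #  t=3,i=5
  [29] ###.# => .  t=4,i=14
  [28] ###.. => .  t=2,i=13
  [27] ##.## => .  t=4,i=15
  [26] ##.#. => #  t=1,i=22
  [25] ##..# => #  t=0,i=3
  [24] ##... => #  t=0,i=16
  [23] #.### => #  t=2,i=11
  [22] #.##. => .  t=4,i=16
  [21] #.#.# => #  t=3,i=0
  [20] #.#.. => #  t=1,i=23
  [19] #..## => .  t=0,i=0
  [18] #..#. => #  t=0,i=8
  [17] #...# => .  t=0,i=17
  [16] #.... => .  t=0,i=11
  [15] .#### => .  t=3,i=3
  [14] .###. => #  t=2,i=12
  [13] .##.# => #  t=1,i=21
  [12] .##.. => .  t=0,i=2
  [11] .#.## => .  t=2,i=10
  [10] .#.#. => .  t=3,i=23
  [9] .#..# => #  t=0,i=20
  [8] .#... => .  t=0,i=10
  [7] ..### => .  t=2,i=21
  [6] ..##. => .  t=0,i=1
  [5] ..#.# => .  t=2,i=9
  [4] ..#.. => .  t=0,i=9
  [3] ...## => .  t=0,i=13
  [2] ...#. => .  t=0,i=18
  [1] ....# => .  t=0,i=12
  [0] ..... => #  t=1,i=11
  bits 01000111101101000110001000000001 = 1203003905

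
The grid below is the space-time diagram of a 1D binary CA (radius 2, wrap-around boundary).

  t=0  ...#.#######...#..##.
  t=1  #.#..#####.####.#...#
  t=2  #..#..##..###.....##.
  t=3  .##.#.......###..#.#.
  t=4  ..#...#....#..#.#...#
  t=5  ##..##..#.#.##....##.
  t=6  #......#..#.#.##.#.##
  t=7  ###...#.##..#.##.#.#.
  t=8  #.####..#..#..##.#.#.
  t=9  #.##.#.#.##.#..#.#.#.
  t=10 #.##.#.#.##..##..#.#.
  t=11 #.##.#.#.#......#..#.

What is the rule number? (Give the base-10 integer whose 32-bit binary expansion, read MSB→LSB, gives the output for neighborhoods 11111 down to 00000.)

  nb #####: next=#  (t=0,i=7, bit31=1)
  nb ####.: next=.  (t=0,i=10, bit30=0)
  nb ###.#: next=.  (t=1,i=9, bit29=0)
  nb ###..: next=#  (t=0,i=11, bit28=1)
  nb ##.##: next=#  (t=1,i=10, bit27=1)
  nb ##.#.: next=.  (t=1,i=1, bit26=0)
  nb ##..#: next=.  (t=2,i=8, bit25=0)
  nb ##...: next=#  (t=0,i=12, bit24=1)
  nb #.###: next=#  (t=0,i=5, bit23=1)
  nb #.##.: next=#  (t=5,i=0, bit22=1)
  nb #.#.#: next=#  (t=5,i=10, bit21=1)
  nb #.#..: next=.  (t=1,i=2, bit20=0)
  nb #..##: next=.  (t=0,i=17, bit19=0)
  nb #..#.: next=#  (t=2,i=2, bit18=1)
  nb #...#: next=#  (t=0,i=13, bit17=1)
  nb #....: next=#  (t=0,i=0, bit16=1)
  nb .####: next=#  (t=0,i=6, bit15=1)
  nb .###.: next=.  (t=2,i=11, bit14=0)
  nb .##.#: next=#  (t=1,i=0, bit13=1)
  nb .##..: next=.  (t=0,i=19, bit12=0)
  nb .#.##: next=.  (t=0,i=4, bit11=0)
  nb .#.#.: next=.  (t=3,i=18, bit10=0)
  nb .#..#: next=#  (t=0,i=16, bit9=1)
  nb .#...: next=.  (t=1,i=17, bit8=0)
  nb ..###: next=.  (t=1,i=5, bit7=0)
  nb ..##.: next=.  (t=0,i=18, bit6=0)
  nb ..#.#: next=.  (t=0,i=3, bit5=0)
  nb ..#..: next=.  (t=0,i=15, bit4=0)
  nb ...##: next=#  (t=1,i=19, bit3=1)
  nb ...#.: next=#  (t=0,i=2, bit2=1)
  nb ....#: next=.  (t=0,i=1, bit1=0)
  nb .....: next=.  (t=2,i=15, bit0=0)
  bits 10011001111001111010001000001100 = 2582094348

2582094348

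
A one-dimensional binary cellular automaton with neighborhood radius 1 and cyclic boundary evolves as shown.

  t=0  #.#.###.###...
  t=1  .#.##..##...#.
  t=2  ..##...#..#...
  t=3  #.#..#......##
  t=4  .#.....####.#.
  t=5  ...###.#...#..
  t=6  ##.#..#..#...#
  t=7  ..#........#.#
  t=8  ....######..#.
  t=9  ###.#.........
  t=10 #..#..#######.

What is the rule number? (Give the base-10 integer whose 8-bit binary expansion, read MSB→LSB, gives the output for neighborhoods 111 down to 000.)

  ### -> .   bit 7 = 0  t=0,i=5
  ##. -> .   bit 6 = 0  t=0,i=6
  #.# -> #   bit 5 = 1  t=0,i=1
  #.. -> .   bit 4 = 0  t=0,i=11
  .## -> #   bit 3 = 1  t=0,i=4
  .#. -> .   bit 2 = 0  t=0,i=0
  ..# -> .   bit 1 = 0  t=0,i=13
  ... -> #   bit 0 = 1  t=0,i=12
  bits 00101001 = 41

41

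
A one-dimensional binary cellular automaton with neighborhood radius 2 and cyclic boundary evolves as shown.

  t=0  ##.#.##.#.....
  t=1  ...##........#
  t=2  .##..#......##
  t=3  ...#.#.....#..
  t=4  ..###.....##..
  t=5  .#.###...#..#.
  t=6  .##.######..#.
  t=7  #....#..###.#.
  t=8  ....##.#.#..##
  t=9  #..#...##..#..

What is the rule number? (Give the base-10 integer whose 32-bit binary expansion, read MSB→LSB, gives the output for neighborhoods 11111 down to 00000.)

1395313724

  ##### -> .   bit 31 = 0  t=6,i=6
  ####. -> #   bit 30 = 1  t=6,i=8
  ###.# -> .   bit 29 = 0  t=7,i=10
  ###.. -> #   bit 28 = 1  t=4,i=4
  ##.## -> .   bit 27 = 0  t=2,i=0
  ##.#. -> .   bit 26 = 0  t=0,i=2
  ##..# -> #   bit 25 = 1  t=2,i=3
  ##... -> #   bit 24 = 1  t=1,i=5
  #.### -> .   bit 23 = 0  t=5,i=3
  #.##. -> .   bit 22 = 0  t=0,i=5
  #.#.# -> #   bit 21 = 1  t=0,i=3
  #.#.. -> .   bit 20 = 0  t=0,i=8
  #..## -> #   bit 19 = 1  t=6,i=0
  #..#. -> .   bit 18 = 0  t=2,i=4
  #...# -> #   bit 17 = 1  t=1,i=1
  #.... -> .   bit 16 = 0  t=0,i=10
  .#### -> #   bit 15 = 1  t=6,i=5
  .###. -> #   bit 14 = 1  t=4,i=3
  .##.# -> .   bit 13 = 0  t=0,i=1
  .##.. -> .   bit 12 = 0  t=1,i=4
  .#.## -> #   bit 11 = 1  t=0,i=4
  .#.#. -> #   bit 10 = 1  t=3,i=4
  .#..# -> .   bit 9 = 0  t=5,i=10
  .#... -> .   bit 8 = 0  t=0,i=9
  ..### -> .   bit 7 = 0  t=4,i=2
  ..##. -> .   bit 6 = 0  t=0,i=0
  ..#.# -> #   bit 5 = 1  t=3,i=3
  ..#.. -> #   bit 4 = 1  t=1,i=13
  ...## -> #   bit 3 = 1  t=0,i=13
  ...#. -> #   bit 2 = 1  t=1,i=12
  ....# -> .   bit 1 = 0  t=0,i=12
  ..... -> .   bit 0 = 0  t=0,i=11
  bits 01010011001010101100110000111100 = 1395313724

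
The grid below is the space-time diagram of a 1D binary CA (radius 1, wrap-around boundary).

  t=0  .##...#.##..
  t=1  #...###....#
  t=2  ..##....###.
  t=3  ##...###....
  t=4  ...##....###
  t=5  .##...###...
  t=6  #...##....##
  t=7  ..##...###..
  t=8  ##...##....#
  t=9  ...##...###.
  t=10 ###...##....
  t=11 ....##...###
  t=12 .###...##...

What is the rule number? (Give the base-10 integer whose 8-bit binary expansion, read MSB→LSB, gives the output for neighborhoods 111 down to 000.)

  nb ###: next=.  (t=1,i=5, bit7=0)
  nb ##.: next=.  (t=0,i=2, bit6=0)
  nb #.#: next=.  (t=0,i=7, bit5=0)
  nb #..: next=.  (t=0,i=3, bit4=0)
  nb .##: next=.  (t=0,i=1, bit3=0)
  nb .#.: next=#  (t=0,i=6, bit2=1)
  nb ..#: next=#  (t=0,i=0, bit1=1)
  nb ...: next=#  (t=0,i=4, bit0=1)
  bits 00000111 = 7

7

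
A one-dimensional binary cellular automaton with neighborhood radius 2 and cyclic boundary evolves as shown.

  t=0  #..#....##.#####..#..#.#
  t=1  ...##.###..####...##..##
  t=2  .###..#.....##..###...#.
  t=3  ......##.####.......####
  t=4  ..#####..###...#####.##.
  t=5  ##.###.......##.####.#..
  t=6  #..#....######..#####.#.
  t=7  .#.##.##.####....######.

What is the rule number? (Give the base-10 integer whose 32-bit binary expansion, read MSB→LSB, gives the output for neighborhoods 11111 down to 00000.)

  ##### -> #   bit 31 = 1  t=0,i=13
  ####. -> #   bit 30 = 1  t=0,i=14
  ###.# -> #   bit 29 = 1  t=4,i=19
  ###.. -> .   bit 28 = 0  t=0,i=15
  ##.## -> .   bit 27 = 0  t=0,i=10
  ##.#. -> #   bit 26 = 1  t=5,i=20
  ##..# -> .   bit 25 = 0  t=0,i=1
  ##... -> .   bit 24 = 0  t=1,i=0
  #.### -> #   bit 23 = 1  t=0,i=11
  #.##. -> #   bit 22 = 1  t=0,i=23
  #.#.# -> #   bit 21 = 1  t=6,i=22
  #.#.. -> .   bit 20 = 0  t=5,i=21
  #..## -> .   bit 19 = 0  t=1,i=10
  #..#. -> .   bit 18 = 0  t=0,i=2
  #...# -> #   bit 17 = 1  t=1,i=1
  #.... -> .   bit 16 = 0  t=0,i=5
  .#### -> #   bit 15 = 1  t=0,i=12
  .###. -> .   bit 14 = 0  t=1,i=7
  .##.# -> .   bit 13 = 0  t=0,i=9
  .##.. -> .   bit 12 = 0  t=0,i=0
  .#.## -> #   bit 11 = 1  t=0,i=22
  .#.#. -> .   bit 10 = 0  t=6,i=23
  .#..# -> #   bit 9 = 1  t=0,i=19
  .#... -> #   bit 8 = 1  t=0,i=4
  ..### -> .   bit 7 = 0  t=1,i=11
  ..##. -> #   bit 6 = 1  t=0,i=8
  ..#.# -> .   bit 5 = 0  t=0,i=21
  ..#.. -> #   bit 4 = 1  t=0,i=3
  ...## -> #   bit 3 = 1  t=0,i=7
  ...#. -> #   bit 2 = 1  t=2,i=21
  ....# -> #   bit 1 = 1  t=0,i=6
  ..... -> #   bit 0 = 1  t=2,i=9
  bits 11100100111000101000101101011111 = 3840052063

3840052063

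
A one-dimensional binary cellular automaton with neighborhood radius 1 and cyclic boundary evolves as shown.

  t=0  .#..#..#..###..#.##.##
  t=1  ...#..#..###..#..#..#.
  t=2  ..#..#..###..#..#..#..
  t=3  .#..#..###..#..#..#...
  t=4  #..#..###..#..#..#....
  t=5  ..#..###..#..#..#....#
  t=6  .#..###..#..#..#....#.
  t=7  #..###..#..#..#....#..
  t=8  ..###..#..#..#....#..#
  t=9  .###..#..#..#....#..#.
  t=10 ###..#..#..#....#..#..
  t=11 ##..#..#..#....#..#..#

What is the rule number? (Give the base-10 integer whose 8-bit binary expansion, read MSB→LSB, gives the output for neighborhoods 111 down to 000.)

138

  nb ###: next=#  (t=0,i=11, bit7=1)
  nb ##.: next=.  (t=0,i=12, bit6=0)
  nb #.#: next=.  (t=0,i=0, bit5=0)
  nb #..: next=.  (t=0,i=2, bit4=0)
  nb .##: next=#  (t=0,i=10, bit3=1)
  nb .#.: next=.  (t=0,i=1, bit2=0)
  nb ..#: next=#  (t=0,i=3, bit1=1)
  nb ...: next=.  (t=1,i=0, bit0=0)
  bits 10001010 = 138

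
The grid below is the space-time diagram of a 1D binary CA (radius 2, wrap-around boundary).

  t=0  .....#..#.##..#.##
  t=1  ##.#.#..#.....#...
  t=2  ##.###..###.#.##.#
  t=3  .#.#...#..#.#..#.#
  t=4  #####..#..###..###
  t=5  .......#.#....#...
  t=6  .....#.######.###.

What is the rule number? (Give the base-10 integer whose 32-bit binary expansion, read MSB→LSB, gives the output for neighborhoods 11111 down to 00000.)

  nb #####: next=.  (t=4,i=0, bit31=0)
  nb ####.: next=.  (t=4,i=3, bit30=0)
  nb ###.#: next=#  (t=2,i=1, bit29=1)
  nb ###..: next=.  (t=2,i=5, bit28=0)
  nb ##.##: next=.  (t=2,i=2, bit27=0)
  nb ##.#.: next=.  (t=1,i=2, bit26=0)
  nb ##..#: next=.  (t=0,i=12, bit25=0)
  nb ##...: next=#  (t=0,i=0, bit24=1)
  nb #.###: next=#  (t=2,i=3, bit23=1)
  nb #.##.: next=.  (t=0,i=10, bit22=0)
  nb #.#.#: next=#  (t=1,i=3, bit21=1)
  nb #.#..: next=#  (t=1,i=5, bit20=1)
  nb #..##: next=#  (t=2,i=7, bit19=1)
  nb #..#.: next=.  (t=0,i=7, bit18=0)
  nb #...#: next=.  (t=1,i=16, bit17=0)
  nb #....: next=#  (t=0,i=1, bit16=1)
  nb .####: next=.  (t=4,i=16, bit15=0)
  nb .###.: next=.  (t=2,i=0, bit14=0)
  nb .##.#: next=#  (t=1,i=1, bit13=1)
  nb .##..: next=.  (t=0,i=11, bit12=0)
  nb .#.##: next=.  (t=0,i=9, bit11=0)
  nb .#.#.: next=#  (t=1,i=4, bit10=1)
  nb .#..#: next=.  (t=0,i=6, bit9=0)
  nb .#...: next=#  (t=1,i=9, bit8=1)
  nb ..###: next=.  (t=2,i=8, bit7=0)
  nb ..##.: next=#  (t=1,i=0, bit6=1)
  nb ..#.#: next=#  (t=0,i=8, bit5=1)
  nb ..#..: next=#  (t=0,i=5, bit4=1)
  nb ...##: next=#  (t=1,i=17, bit3=1)
  nb ...#.: next=.  (t=0,i=4, bit2=0)
  nb ....#: next=#  (t=0,i=3, bit1=1)
  nb .....: next=.  (t=0,i=2, bit0=0)
  bits 00100001101110010010010101111010 = 565781882

565781882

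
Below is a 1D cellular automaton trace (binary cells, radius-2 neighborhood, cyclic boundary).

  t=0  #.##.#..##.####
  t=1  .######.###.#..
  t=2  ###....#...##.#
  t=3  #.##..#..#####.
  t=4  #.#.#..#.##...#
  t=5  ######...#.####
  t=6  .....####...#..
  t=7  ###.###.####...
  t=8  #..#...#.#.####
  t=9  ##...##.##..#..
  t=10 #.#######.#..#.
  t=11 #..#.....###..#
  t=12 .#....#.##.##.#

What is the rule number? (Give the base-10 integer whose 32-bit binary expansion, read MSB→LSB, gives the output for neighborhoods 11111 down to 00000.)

527607501

  nb #####: next=.  (t=0,i=13, bit31=0)
  nb ####.: next=.  (t=0,i=14, bit30=0)
  nb ###.#: next=.  (t=0,i=0, bit29=0)
  nb ###..: next=#  (t=2,i=2, bit28=1)
  nb ##.##: next=#  (t=0,i=1, bit27=1)
  nb ##.#.: next=#  (t=0,i=4, bit26=1)
  nb ##..#: next=#  (t=3,i=4, bit25=1)
  nb ##...: next=#  (t=2,i=3, bit24=1)
  nb #.###: next=.  (t=0,i=11, bit23=0)
  nb #.##.: next=#  (t=0,i=2, bit22=1)
  nb #.#.#: next=#  (t=3,i=0, bit21=1)
  nb #.#..: next=#  (t=0,i=5, bit20=1)
  nb #..##: next=.  (t=0,i=7, bit19=0)
  nb #..#.: next=.  (t=3,i=5, bit18=0)
  nb #...#: next=#  (t=1,i=14, bit17=1)
  nb #....: next=.  (t=2,i=4, bit16=0)
  nb .####: next=#  (t=0,i=12, bit15=1)
  nb .###.: next=.  (t=1,i=9, bit14=0)
  nb .##.#: next=#  (t=0,i=3, bit13=1)
  nb .##..: next=.  (t=3,i=3, bit12=0)
  nb .#.##: next=.  (t=3,i=1, bit11=0)
  nb .#.#.: next=#  (t=4,i=3, bit10=1)
  nb .#..#: next=#  (t=0,i=6, bit9=1)
  nb .#...: next=.  (t=1,i=13, bit8=0)
  nb ..###: next=#  (t=1,i=1, bit7=1)
  nb ..##.: next=#  (t=0,i=8, bit6=1)
  nb ..#.#: next=.  (t=4,i=7, bit5=0)
  nb ..#..: next=.  (t=2,i=7, bit4=0)
  nb ...##: next=#  (t=1,i=0, bit3=1)
  nb ...#.: next=#  (t=2,i=6, bit2=1)
  nb ....#: next=.  (t=2,i=5, bit1=0)
  nb .....: next=#  (t=6,i=0, bit0=1)
  bits 00011111011100101010011011001101 = 527607501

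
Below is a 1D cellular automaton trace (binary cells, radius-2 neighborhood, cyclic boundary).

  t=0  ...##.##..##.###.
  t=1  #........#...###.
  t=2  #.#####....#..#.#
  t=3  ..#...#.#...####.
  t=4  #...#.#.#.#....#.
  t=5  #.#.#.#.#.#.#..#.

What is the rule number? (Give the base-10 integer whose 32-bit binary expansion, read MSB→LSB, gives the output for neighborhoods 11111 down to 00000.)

348080673

  ##### -> .   bit 31 = 0  t=2,i=4
  ####. -> .   bit 30 = 0  t=2,i=5
  ###.# -> .   bit 29 = 0  t=1,i=15
  ###.. -> #   bit 28 = 1  t=0,i=15
  ##.## -> .   bit 27 = 0  t=0,i=5
  ##.#. -> #   bit 26 = 1  t=1,i=16
  ##..# -> .   bit 25 = 0  t=0,i=8
  ##... -> .   bit 24 = 0  t=0,i=16
  #.### -> #   bit 23 = 1  t=0,i=13
  #.##. -> .   bit 22 = 0  t=0,i=6
  #.#.# -> #   bit 21 = 1  t=4,i=6
  #.#.. -> #   bit 20 = 1  t=1,i=0
  #..## -> #   bit 19 = 1  t=0,i=9
  #..#. -> #   bit 18 = 1  t=2,i=13
  #...# -> #   bit 17 = 1  t=1,i=11
  #.... -> #   bit 16 = 1  t=0,i=0
  .#### -> .   bit 15 = 0  t=2,i=3
  .###. -> #   bit 14 = 1  t=0,i=14
  .##.# -> .   bit 13 = 0  t=0,i=4
  .##.. -> .   bit 12 = 0  t=0,i=7
  .#.## -> #   bit 11 = 1  t=2,i=15
  .#.#. -> .   bit 10 = 0  t=3,i=7
  .#..# -> #   bit 9 = 1  t=2,i=12
  .#... -> .   bit 8 = 0  t=1,i=1
  ..### -> .   bit 7 = 0  t=1,i=13
  ..##. -> .   bit 6 = 0  t=0,i=3
  ..#.# -> #   bit 5 = 1  t=2,i=14
  ..#.. -> .   bit 4 = 0  t=1,i=9
  ...## -> .   bit 3 = 0  t=0,i=2
  ...#. -> .   bit 2 = 0  t=1,i=8
  ....# -> .   bit 1 = 0  t=0,i=1
  ..... -> #   bit 0 = 1  t=1,i=3
  bits 00010100101111110100101000100001 = 348080673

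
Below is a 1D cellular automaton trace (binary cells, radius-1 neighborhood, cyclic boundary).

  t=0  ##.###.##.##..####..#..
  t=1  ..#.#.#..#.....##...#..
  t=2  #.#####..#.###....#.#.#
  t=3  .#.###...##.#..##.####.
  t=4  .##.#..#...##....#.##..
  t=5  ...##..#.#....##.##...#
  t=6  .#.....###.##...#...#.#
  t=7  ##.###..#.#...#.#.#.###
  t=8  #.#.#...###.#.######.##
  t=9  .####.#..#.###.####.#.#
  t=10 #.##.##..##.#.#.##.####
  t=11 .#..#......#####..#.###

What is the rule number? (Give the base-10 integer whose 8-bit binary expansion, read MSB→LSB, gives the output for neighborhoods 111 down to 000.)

  ###|#  b7=1 t=0,i=4
  ##.|.  b6=0 t=0,i=1
  #.#|#  b5=1 t=0,i=2
  #..|.  b4=0 t=0,i=12
  .##|.  b3=0 t=0,i=0
  .#.|#  b2=1 t=0,i=20
  ..#|.  b1=0 t=0,i=13
  ...|#  b0=1 t=1,i=0
  bits 10100101 = 165

165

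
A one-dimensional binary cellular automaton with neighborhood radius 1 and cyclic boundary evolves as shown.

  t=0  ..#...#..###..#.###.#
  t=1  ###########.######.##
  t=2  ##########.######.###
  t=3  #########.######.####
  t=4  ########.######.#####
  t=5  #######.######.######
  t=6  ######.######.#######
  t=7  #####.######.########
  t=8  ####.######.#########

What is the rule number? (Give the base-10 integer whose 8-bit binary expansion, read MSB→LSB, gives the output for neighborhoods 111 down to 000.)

  [7] ### => #  t=0,i=10
  [6] ##. => .  t=0,i=11
  [5] #.# => #  t=0,i=15
  [4] #.. => #  t=0,i=0
  [3] .## => #  t=0,i=9
  [2] .#. => #  t=0,i=2
  [1] ..# => #  t=0,i=1
  [0] ... => #  t=0,i=4
  bits 10111111 = 191

191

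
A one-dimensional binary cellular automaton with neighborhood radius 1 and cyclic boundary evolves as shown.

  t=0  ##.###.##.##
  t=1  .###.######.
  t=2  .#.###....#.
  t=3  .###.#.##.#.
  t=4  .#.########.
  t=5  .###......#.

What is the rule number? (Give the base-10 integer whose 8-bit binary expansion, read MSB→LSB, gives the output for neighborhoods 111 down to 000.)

  ###|.  b7=0 t=0,i=0
  ##.|#  b6=1 t=0,i=1
  #.#|#  b5=1 t=0,i=2
  #..|.  b4=0 t=1,i=11
  .##|#  b3=1 t=0,i=3
  .#.|#  b2=1 t=2,i=1
  ..#|.  b1=0 t=1,i=0
  ...|#  b0=1 t=2,i=7
  bits 01101101 = 109

109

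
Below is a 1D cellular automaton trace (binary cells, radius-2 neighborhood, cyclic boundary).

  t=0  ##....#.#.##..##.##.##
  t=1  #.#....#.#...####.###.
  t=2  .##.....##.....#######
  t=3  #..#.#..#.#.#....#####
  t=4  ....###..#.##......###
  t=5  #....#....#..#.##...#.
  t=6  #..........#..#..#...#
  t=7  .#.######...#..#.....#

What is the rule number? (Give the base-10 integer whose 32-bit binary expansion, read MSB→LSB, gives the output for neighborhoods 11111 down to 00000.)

  #####|#  b31=1 t=2,i=17
  ####.|#  b30=1 t=0,i=0
  ###.#|#  b29=1 t=1,i=16
  ###..|.  b28=0 t=0,i=1
  ##.##|#  b27=1 t=0,i=16
  ##.#.|#  b26=1 t=1,i=21
  ##..#|.  b25=0 t=0,i=12
  ##...|#  b24=1 t=0,i=2
  #.###|#  b23=1 t=0,i=20
  #.##.|.  b22=0 t=0,i=10
  #.#.#|.  b21=0 t=0,i=8
  #.#..|#  b20=1 t=1,i=2
  #..##|#  b19=1 t=0,i=13
  #..#.|.  b18=0 t=3,i=2
  #...#|.  b17=0 t=1,i=11
  #....|.  b16=0 t=0,i=3
  .####|.  b15=0 t=0,i=21
  .###.|#  b14=1 t=1,i=19
  .##.#|#  b13=1 t=0,i=15
  .##..|.  b12=0 t=0,i=11
  .#.##|#  b11=1 t=0,i=9
  .#.#.|#  b10=1 t=0,i=7
  .#..#|#  b9=1 t=3,i=6
  .#...|.  b8=0 t=1,i=3
  ..###|.  b7=0 t=1,i=13
  ..##.|#  b6=1 t=0,i=14
  ..#.#|.  b5=0 t=0,i=6
  ..#..|.  b4=0 t=5,i=5
  ...##|.  b3=0 t=1,i=12
  ...#.|.  b2=0 t=0,i=5
  ....#|.  b1=0 t=0,i=4
  .....|#  b0=1 t=2,i=5
  bits 11101101100110000110111001000001 = 3986189889

3986189889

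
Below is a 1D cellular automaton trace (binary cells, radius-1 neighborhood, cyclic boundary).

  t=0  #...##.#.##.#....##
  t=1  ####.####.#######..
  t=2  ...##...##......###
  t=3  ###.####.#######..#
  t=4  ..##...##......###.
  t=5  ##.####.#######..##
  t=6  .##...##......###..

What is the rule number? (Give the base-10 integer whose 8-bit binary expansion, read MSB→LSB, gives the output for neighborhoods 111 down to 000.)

119

  nb ###: next=.  (t=0,i=18, bit7=0)
  nb ##.: next=#  (t=0,i=0, bit6=1)
  nb #.#: next=#  (t=0,i=6, bit5=1)
  nb #..: next=#  (t=0,i=1, bit4=1)
  nb .##: next=.  (t=0,i=4, bit3=0)
  nb .#.: next=#  (t=0,i=7, bit2=1)
  nb ..#: next=#  (t=0,i=3, bit1=1)
  nb ...: next=#  (t=0,i=2, bit0=1)
  bits 01110111 = 119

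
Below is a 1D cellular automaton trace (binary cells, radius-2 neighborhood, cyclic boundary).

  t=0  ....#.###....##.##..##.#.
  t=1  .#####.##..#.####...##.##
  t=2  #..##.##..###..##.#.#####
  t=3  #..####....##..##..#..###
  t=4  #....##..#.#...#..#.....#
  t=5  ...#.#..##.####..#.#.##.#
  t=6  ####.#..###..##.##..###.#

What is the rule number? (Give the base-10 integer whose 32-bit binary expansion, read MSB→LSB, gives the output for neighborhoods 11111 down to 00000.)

3629541735

  #####|#  b31=1 t=1,i=3
  ####.|#  b30=1 t=1,i=4
  ###.#|.  b29=0 t=1,i=5
  ###..|#  b28=1 t=0,i=8
  ##.##|#  b27=1 t=0,i=15
  ##.#.|.  b26=0 t=0,i=22
  ##..#|.  b25=0 t=0,i=18
  ##...|.  b24=0 t=0,i=9
  #.###|.  b23=0 t=0,i=6
  #.##.|#  b22=1 t=0,i=16
  #.#.#|.  b21=0 t=2,i=18
  #.#..|#  b20=1 t=0,i=23
  #..##|.  b19=0 t=0,i=19
  #..#.|#  b18=1 t=1,i=10
  #...#|#  b17=1 t=1,i=18
  #....|.  b16=0 t=0,i=0
  .####|.  b15=0 t=1,i=2
  .###.|#  b14=1 t=0,i=7
  .##.#|#  b13=1 t=0,i=14
  .##..|.  b12=0 t=0,i=17
  .#.##|#  b11=1 t=0,i=5
  .#.#.|.  b10=0 t=4,i=10
  .#..#|.  b9=0 t=3,i=20
  .#...|#  b8=1 t=0,i=24
  ..###|.  b7=0 t=2,i=10
  ..##.|#  b6=1 t=0,i=13
  ..#.#|#  b5=1 t=0,i=4
  ..#..|.  b4=0 t=3,i=19
  ...##|.  b3=0 t=0,i=12
  ...#.|#  b2=1 t=0,i=3
  ....#|#  b1=1 t=0,i=2
  .....|#  b0=1 t=0,i=1
  bits 11011000010101100110100101100111 = 3629541735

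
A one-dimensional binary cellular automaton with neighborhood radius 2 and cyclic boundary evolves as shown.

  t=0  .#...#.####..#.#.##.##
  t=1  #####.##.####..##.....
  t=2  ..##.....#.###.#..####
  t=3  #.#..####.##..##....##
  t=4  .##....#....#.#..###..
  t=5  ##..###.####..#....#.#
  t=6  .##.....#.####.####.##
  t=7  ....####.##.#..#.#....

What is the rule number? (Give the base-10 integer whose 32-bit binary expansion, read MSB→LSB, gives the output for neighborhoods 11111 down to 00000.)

3602319695

  [31] ##### => #  t=1,i=2
  [30] ####. => #  t=0,i=9
  [29] ###.# => .  t=1,i=4
  [28] ###.. => #  t=0,i=10
  [27] ##.## => .  t=0,i=19
  [26] ##.#. => #  t=0,i=0
  [25] ##..# => #  t=0,i=11
  [24] ##... => .  t=1,i=17
  [23] #.### => #  t=0,i=7
  [22] #.##. => .  t=0,i=17
  [21] #.#.# => #  t=0,i=15
  [20] #.#.. => #  t=0,i=1
  [19] #..## => .  t=1,i=14
  [18] #..#. => #  t=0,i=12
  [17] #...# => #  t=0,i=3
  [16] #.... => #  t=1,i=18
  [15] .#### => .  t=0,i=8
  [14] .###. => .  t=2,i=12
  [13] .##.# => .  t=0,i=18
  [12] .##.. => .  t=1,i=16
  [11] .#.## => #  t=0,i=6
  [10] .#.#. => .  t=0,i=14
  [9] .#..# => .  t=2,i=16
  [8] .#... => #  t=0,i=2
  [7] ..### => .  t=1,i=0
  [6] ..##. => #  t=1,i=15
  [5] ..#.# => .  t=0,i=5
  [4] ..#.. => .  t=4,i=7
  [3] ...## => #  t=1,i=21
  [2] ...#. => #  t=0,i=4
  [1] ....# => #  t=1,i=20
  [0] ..... => #  t=1,i=19
  bits 11010110101101110000100101001111 = 3602319695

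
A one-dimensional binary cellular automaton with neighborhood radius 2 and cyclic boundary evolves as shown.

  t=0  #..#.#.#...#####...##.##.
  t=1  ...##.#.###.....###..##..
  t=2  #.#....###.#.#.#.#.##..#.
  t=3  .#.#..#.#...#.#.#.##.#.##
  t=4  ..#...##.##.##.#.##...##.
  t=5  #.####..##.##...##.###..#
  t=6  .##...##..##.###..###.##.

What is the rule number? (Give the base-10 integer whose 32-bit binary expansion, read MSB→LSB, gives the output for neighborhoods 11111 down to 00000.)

  nb #####: next=.  (t=0,i=13, bit31=0)
  nb ####.: next=.  (t=0,i=14, bit30=0)
  nb ###.#: next=.  (t=2,i=9, bit29=0)
  nb ###..: next=.  (t=0,i=15, bit28=0)
  nb ##.##: next=#  (t=0,i=21, bit27=1)
  nb ##.#.: next=.  (t=0,i=24, bit26=0)
  nb ##..#: next=#  (t=1,i=19, bit25=1)
  nb ##...: next=#  (t=0,i=16, bit24=1)
  nb #.###: next=#  (t=1,i=8, bit23=1)
  nb #.##.: next=#  (t=0,i=22, bit22=1)
  nb #.#.#: next=.  (t=0,i=5, bit21=0)
  nb #.#..: next=.  (t=0,i=0, bit20=0)
  nb #..##: next=#  (t=1,i=20, bit19=1)
  nb #..#.: next=.  (t=0,i=2, bit18=0)
  nb #...#: next=#  (t=0,i=9, bit17=1)
  nb #....: next=.  (t=1,i=12, bit16=0)
  nb .####: next=.  (t=0,i=12, bit15=0)
  nb .###.: next=#  (t=1,i=9, bit14=1)
  nb .##.#: next=.  (t=0,i=20, bit13=0)
  nb .##..: next=.  (t=1,i=22, bit12=0)
  nb .#.##: next=#  (t=1,i=7, bit11=1)
  nb .#.#.: next=#  (t=0,i=4, bit10=1)
  nb .#..#: next=.  (t=0,i=1, bit9=0)
  nb .#...: next=#  (t=0,i=8, bit8=1)
  nb ..###: next=.  (t=0,i=11, bit7=0)
  nb ..##.: next=.  (t=0,i=19, bit6=0)
  nb ..#.#: next=#  (t=0,i=3, bit5=1)
  nb ..#..: next=#  (t=4,i=2, bit4=1)
  nb ...##: next=#  (t=0,i=10, bit3=1)
  nb ...#.: next=.  (t=3,i=11, bit2=0)
  nb ....#: next=.  (t=1,i=1, bit1=0)
  nb .....: next=#  (t=1,i=0, bit0=1)
  bits 00001011110010100100110100111001 = 197807417

197807417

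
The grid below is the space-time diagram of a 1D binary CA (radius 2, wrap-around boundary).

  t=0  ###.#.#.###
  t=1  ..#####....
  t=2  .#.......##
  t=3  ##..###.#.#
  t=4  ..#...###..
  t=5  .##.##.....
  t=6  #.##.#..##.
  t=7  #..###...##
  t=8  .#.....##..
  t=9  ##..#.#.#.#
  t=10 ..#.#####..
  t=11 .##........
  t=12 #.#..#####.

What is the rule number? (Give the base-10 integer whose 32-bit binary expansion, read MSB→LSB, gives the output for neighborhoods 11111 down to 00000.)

775042109

  ##### -> .   bit 31 = 0  t=0,i=0
  ####. -> .   bit 30 = 0  t=0,i=1
  ###.# -> #   bit 29 = 1  t=0,i=2
  ###.. -> .   bit 28 = 0  t=1,i=6
  ##.## -> #   bit 27 = 1  t=5,i=3
  ##.#. -> #   bit 26 = 1  t=0,i=3
  ##..# -> #   bit 25 = 1  t=3,i=2
  ##... -> .   bit 24 = 0  t=1,i=7
  #.### -> .   bit 23 = 0  t=0,i=8
  #.##. -> .   bit 22 = 0  t=5,i=4
  #.#.# -> #   bit 21 = 1  t=0,i=4
  #.#.. -> #   bit 20 = 1  t=2,i=1
  #..## -> .   bit 19 = 0  t=3,i=3
  #..#. -> .   bit 18 = 0  t=9,i=3
  #...# -> #   bit 17 = 1  t=4,i=4
  #.... -> .   bit 16 = 0  t=1,i=8
  .#### -> .   bit 15 = 0  t=0,i=9
  .###. -> .   bit 14 = 0  t=3,i=0
  .##.# -> #   bit 13 = 1  t=2,i=10
  .##.. -> #   bit 12 = 1  t=5,i=5
  .#.## -> .   bit 11 = 0  t=0,i=7
  .#.#. -> #   bit 10 = 1  t=0,i=5
  .#..# -> .   bit 9 = 0  t=6,i=6
  .#... -> .   bit 8 = 0  t=2,i=2
  ..### -> .   bit 7 = 0  t=1,i=2
  ..##. -> .   bit 6 = 0  t=2,i=9
  ..#.# -> #   bit 5 = 1  t=9,i=4
  ..#.. -> #   bit 4 = 1  t=4,i=2
  ...## -> #   bit 3 = 1  t=1,i=1
  ...#. -> #   bit 2 = 1  t=4,i=1
  ....# -> .   bit 1 = 0  t=1,i=0
  ..... -> #   bit 0 = 1  t=1,i=9
  bits 00101110001100100011010000111101 = 775042109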